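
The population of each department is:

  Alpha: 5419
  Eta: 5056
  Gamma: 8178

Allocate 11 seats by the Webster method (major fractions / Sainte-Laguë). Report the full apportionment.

Standard divisor 18653/11 ≈ 1695.727; standard quotas: Alpha 3.196, Eta 2.982, Gamma 4.823.
Rounding to the nearest integer gives Alpha 3, Eta 3, Gamma 5 — total 11, matching the house size, so no adjustment is needed.

Alpha 3; Eta 3; Gamma 5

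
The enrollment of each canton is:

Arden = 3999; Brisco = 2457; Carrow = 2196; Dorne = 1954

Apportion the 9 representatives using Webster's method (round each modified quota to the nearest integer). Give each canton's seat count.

Arden 3; Brisco 2; Carrow 2; Dorne 2

Standard divisor 10606/9 ≈ 1178.444; standard quotas: Arden 3.393, Brisco 2.085, Carrow 1.863, Dorne 1.658.
Rounding to the nearest integer gives Arden 3, Brisco 2, Carrow 2, Dorne 2 — total 9, matching the house size, so no adjustment is needed.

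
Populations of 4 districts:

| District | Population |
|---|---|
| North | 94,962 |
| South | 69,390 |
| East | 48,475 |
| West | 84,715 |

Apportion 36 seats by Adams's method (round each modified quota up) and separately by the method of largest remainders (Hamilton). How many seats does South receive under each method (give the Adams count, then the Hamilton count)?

Adams: North 11, South 9, East 6, West 10.
Hamilton: North 12, South 8, East 6, West 10.
South gets 9 under Adams and 8 under Hamilton.

9 and 8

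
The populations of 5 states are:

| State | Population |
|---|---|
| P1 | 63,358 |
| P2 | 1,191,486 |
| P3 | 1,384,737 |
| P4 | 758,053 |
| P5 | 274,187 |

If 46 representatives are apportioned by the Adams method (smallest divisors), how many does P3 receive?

Standard divisor 3671821/46 ≈ 79822.196; standard quotas: P1 0.794, P2 14.927, P3 17.348, P4 9.497, P5 3.435.
Rounding up gives 1, 15, 18, 10, 4 = 48 seats, so the divisor must be adjusted.
With modified divisor 84700: modified quotas P1 0.748, P2 14.067, P3 16.349, P4 8.950, P5 3.237.
Rounding up: P1 1, P2 15, P3 17, P4 9, P5 4 (total 46).
P3 receives 17.

17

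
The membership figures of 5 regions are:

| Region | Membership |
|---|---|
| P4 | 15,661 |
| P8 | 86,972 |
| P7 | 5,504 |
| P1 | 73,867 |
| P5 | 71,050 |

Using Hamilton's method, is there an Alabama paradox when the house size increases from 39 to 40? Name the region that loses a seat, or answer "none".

P4

At 39 seats: P4 3, P8 13, P7 1, P1 11, P5 11.
At 40 seats: P4 2, P8 14, P7 1, P1 12, P5 11.
P4 drops from 3 to 2.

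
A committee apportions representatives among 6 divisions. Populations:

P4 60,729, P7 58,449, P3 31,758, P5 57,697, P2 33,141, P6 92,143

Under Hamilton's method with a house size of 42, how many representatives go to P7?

7

Standard divisor: 333917 ÷ 42 ≈ 7950.405.
Standard quotas: P4 7.6385, P7 7.3517, P3 3.9945, P5 7.2571, P2 4.1685, P6 11.5897.
Lower quotas: P4 7, P7 7, P3 3, P5 7, P2 4, P6 11 (sum 39, leaving 3 seats).
Remainders in descending order: P3 0.9945, P4 0.6385, P6 0.5897, P7 0.3517, P5 0.2571, P2 0.1685.
The surplus seats go to P3, P4, P6.
P7 receives 7.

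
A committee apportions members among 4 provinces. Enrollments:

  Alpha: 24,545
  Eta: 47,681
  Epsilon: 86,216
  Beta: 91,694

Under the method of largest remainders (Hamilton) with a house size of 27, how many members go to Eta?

Total 250136; standard divisor 250136/27 ≈ 9264.296.
Standard quotas: Alpha 2.6494, Eta 5.1467, Epsilon 9.3063, Beta 9.8976.
Lower quotas: Alpha 2, Eta 5, Epsilon 9, Beta 9 (sum 25, leaving 2 seats).
Remainders in descending order: Beta 0.8976, Alpha 0.6494, Epsilon 0.3063, Eta 0.1467.
The surplus seats go to Beta, Alpha.
Eta receives 5.

5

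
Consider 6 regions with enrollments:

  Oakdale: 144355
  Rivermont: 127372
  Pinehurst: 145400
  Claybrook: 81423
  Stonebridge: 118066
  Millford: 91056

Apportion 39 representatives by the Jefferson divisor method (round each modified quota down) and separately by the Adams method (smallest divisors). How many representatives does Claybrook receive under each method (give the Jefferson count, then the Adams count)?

Jefferson: Oakdale 8, Rivermont 7, Pinehurst 8, Claybrook 4, Stonebridge 7, Millford 5.
Adams: Oakdale 8, Rivermont 7, Pinehurst 8, Claybrook 5, Stonebridge 6, Millford 5.
Claybrook gets 4 under Jefferson and 5 under Adams.

4 and 5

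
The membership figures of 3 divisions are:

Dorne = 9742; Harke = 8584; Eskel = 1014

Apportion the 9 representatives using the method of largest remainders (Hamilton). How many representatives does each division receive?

Dorne: 5, Harke: 4, Eskel: 0

The standard divisor is 19340/9 ≈ 2148.889.
Standard quotas: Dorne 4.5335, Harke 3.9946, Eskel 0.4719.
Lower quotas: Dorne 4, Harke 3, Eskel 0 (sum 7, leaving 2 seats).
Remainders in descending order: Harke 0.9946, Dorne 0.5335, Eskel 0.4719.
Largest remainders: Harke, Dorne receive the extra seats.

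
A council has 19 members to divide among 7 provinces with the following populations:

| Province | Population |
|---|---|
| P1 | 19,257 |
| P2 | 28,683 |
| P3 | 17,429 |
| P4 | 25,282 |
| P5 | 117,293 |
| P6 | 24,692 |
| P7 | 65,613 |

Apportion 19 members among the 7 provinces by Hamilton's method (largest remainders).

The standard divisor is 298249/19 ≈ 15697.316.
Standard quotas: P1 1.2268, P2 1.8273, P3 1.1103, P4 1.6106, P5 7.4722, P6 1.5730, P7 4.1799.
Lower quotas: P1 1, P2 1, P3 1, P4 1, P5 7, P6 1, P7 4 (sum 16, leaving 3 seats).
Remainders in descending order: P2 0.8273, P4 0.6106, P6 0.5730, P5 0.4722, P1 0.2268, P7 0.1799, P3 0.1103.
The surplus seats go to P2, P4, P6.

P1 1, P2 2, P3 1, P4 2, P5 7, P6 2, P7 4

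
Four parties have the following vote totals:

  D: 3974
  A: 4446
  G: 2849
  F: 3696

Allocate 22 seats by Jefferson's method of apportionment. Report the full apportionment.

D: 6, A: 7, G: 4, F: 5

Standard divisor 14965/22 ≈ 680.227; standard quotas: D 5.842, A 6.536, G 4.188, F 5.433.
Rounding down gives 5, 6, 4, 5 = 20 seats, so the divisor must be adjusted.
With modified divisor 630: modified quotas D 6.308, A 7.057, G 4.522, F 5.867.
Rounding down: D 6, A 7, G 4, F 5 (total 22).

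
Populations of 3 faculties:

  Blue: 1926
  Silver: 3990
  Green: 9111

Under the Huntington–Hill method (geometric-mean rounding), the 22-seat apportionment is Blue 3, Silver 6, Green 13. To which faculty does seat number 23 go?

Priority for the next seat is population ÷ (√(s·(s+1))).
Priorities: Blue 555.988, Silver 615.670, Green 675.352.
Highest priority: Green.

Green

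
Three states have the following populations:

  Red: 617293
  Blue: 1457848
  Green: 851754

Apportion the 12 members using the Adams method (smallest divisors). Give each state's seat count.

Red: 3, Blue: 6, Green: 3

Standard divisor 2926895/12 ≈ 243907.917; standard quotas: Red 2.531, Blue 5.977, Green 3.492.
Rounding up gives 3, 6, 4 = 13 seats, so the divisor must be adjusted.
With modified divisor 287700: modified quotas Red 2.146, Blue 5.067, Green 2.961.
Rounding up: Red 3, Blue 6, Green 3 (total 12).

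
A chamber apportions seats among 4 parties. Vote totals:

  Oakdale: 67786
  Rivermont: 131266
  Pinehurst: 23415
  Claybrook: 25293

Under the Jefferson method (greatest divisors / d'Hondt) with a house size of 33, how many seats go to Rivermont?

18

Standard divisor 247760/33 ≈ 7507.879; standard quotas: Oakdale 9.029, Rivermont 17.484, Pinehurst 3.119, Claybrook 3.369.
Rounding down gives 9, 17, 3, 3 = 32 seats, so the divisor must be adjusted.
With modified divisor 7100: modified quotas Oakdale 9.547, Rivermont 18.488, Pinehurst 3.298, Claybrook 3.562.
Rounding down: Oakdale 9, Rivermont 18, Pinehurst 3, Claybrook 3 (total 33).
Rivermont receives 18.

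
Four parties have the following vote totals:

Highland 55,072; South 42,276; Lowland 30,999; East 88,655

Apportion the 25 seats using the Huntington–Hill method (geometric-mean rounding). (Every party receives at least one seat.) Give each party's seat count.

Highland: 6; South: 5; Lowland: 4; East: 10

With divisor 8723: modified quotas Highland 6.313, South 4.846, Lowland 3.554, East 10.163.
Geometric-mean thresholds: Highland √(6·7)=6.481, South √(4·5)=4.472, Lowland √(3·4)=3.464, East √(10·11)=10.488.
Each quota rounded against its threshold gives Highland 6, South 5, Lowland 4, East 10 (total 25).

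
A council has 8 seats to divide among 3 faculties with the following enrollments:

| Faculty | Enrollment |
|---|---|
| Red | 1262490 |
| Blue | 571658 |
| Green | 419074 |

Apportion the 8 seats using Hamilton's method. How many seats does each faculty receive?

The standard divisor is 2253222/8 ≈ 281652.75.
Standard quotas: Red 4.4824, Blue 2.0297, Green 1.4879.
Lower quotas: Red 4, Blue 2, Green 1 (sum 7, leaving 1 seat).
Remainders in descending order: Green 0.4879, Red 0.4824, Blue 0.0297.
Largest remainder: Green receives the extra seat.

Red 4; Blue 2; Green 2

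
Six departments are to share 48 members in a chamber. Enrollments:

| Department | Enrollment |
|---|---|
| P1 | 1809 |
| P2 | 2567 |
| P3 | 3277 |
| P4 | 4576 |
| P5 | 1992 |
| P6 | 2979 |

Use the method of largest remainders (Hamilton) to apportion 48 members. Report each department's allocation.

P1 5, P2 7, P3 9, P4 13, P5 6, P6 8

Total 17200; standard divisor 17200/48 ≈ 358.333.
Standard quotas: P1 5.048, P2 7.164, P3 9.145, P4 12.770, P5 5.559, P6 8.313.
Lower quotas: P1 5, P2 7, P3 9, P4 12, P5 5, P6 8 (sum 46, leaving 2 seats).
Remainders in descending order: P4 0.770, P5 0.559, P6 0.313, P2 0.164, P3 0.145, P1 0.048.
Largest remainders: P4, P5 receive the extra seats.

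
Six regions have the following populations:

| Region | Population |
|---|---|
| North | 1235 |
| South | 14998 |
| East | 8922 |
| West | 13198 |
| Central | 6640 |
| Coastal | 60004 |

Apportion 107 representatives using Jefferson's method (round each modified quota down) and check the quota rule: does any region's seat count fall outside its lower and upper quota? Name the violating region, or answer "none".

Coastal

Standard quotas: North 1.259, South 15.284, East 9.092, West 13.450, Central 6.767, Coastal 61.149.
Jefferson allocation: North 1, South 15, East 9, West 13, Central 6, Coastal 63.
Coastal has quota 61.149 (lower 61, upper 62) but receives 63 — outside the quota interval.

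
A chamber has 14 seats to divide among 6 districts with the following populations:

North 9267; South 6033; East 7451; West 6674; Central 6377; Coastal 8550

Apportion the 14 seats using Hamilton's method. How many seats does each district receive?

Standard divisor: 44352 ÷ 14 = 3168.
Standard quotas: North 2.9252, South 1.9044, East 2.3520, West 2.1067, Central 2.0129, Coastal 2.6989.
Lower quotas: North 2, South 1, East 2, West 2, Central 2, Coastal 2 (sum 11, leaving 3 seats).
Remainders in descending order: North 0.9252, South 0.9044, Coastal 0.6989, East 0.3520, West 0.1067, Central 0.0129.
Largest remainders: North, South, Coastal receive the extra seats.

North: 3, South: 2, East: 2, West: 2, Central: 2, Coastal: 3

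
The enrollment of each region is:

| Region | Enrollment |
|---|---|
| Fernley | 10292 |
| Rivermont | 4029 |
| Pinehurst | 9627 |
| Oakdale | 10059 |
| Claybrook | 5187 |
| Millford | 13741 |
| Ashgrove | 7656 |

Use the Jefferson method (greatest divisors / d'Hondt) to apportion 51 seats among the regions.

Fernley=9; Rivermont=3; Pinehurst=8; Oakdale=9; Claybrook=4; Millford=12; Ashgrove=6

Standard divisor 60591/51 ≈ 1188.059; standard quotas: Fernley 8.663, Rivermont 3.391, Pinehurst 8.103, Oakdale 8.467, Claybrook 4.366, Millford 11.566, Ashgrove 6.444.
Rounding down gives 8, 3, 8, 8, 4, 11, 6 = 48 seats, so the divisor must be adjusted.
With modified divisor 1100: modified quotas Fernley 9.356, Rivermont 3.663, Pinehurst 8.752, Oakdale 9.145, Claybrook 4.715, Millford 12.492, Ashgrove 6.960.
Rounding down: Fernley 9, Rivermont 3, Pinehurst 8, Oakdale 9, Claybrook 4, Millford 12, Ashgrove 6 (total 51).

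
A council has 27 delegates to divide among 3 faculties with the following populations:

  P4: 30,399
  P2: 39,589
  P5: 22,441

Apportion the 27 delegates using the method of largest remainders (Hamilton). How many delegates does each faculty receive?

P4: 9, P2: 12, P5: 6

Standard divisor: 92429 ÷ 27 ≈ 3423.296.
Standard quotas: P4 8.8800, P2 11.5646, P5 6.5554.
Lower quotas: P4 8, P2 11, P5 6 (sum 25, leaving 2 seats).
Remainders in descending order: P4 0.8800, P2 0.5646, P5 0.5554.
The surplus seats go to P4, P2.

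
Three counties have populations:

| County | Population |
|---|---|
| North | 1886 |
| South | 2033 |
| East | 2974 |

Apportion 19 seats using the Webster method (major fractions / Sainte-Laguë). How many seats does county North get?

Standard divisor 6893/19 ≈ 362.789; standard quotas: North 5.199, South 5.604, East 8.198.
Rounding to the nearest integer gives North 5, South 6, East 8 — total 19, matching the house size, so no adjustment is needed.
North receives 5.

5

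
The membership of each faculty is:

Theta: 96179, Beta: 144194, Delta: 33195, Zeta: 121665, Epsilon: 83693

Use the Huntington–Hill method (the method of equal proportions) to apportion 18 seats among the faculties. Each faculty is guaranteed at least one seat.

Theta 4; Beta 5; Delta 1; Zeta 5; Epsilon 3

With divisor 26766: modified quotas Theta 3.593, Beta 5.387, Delta 1.240, Zeta 4.546, Epsilon 3.127.
Geometric-mean thresholds: Theta √(3·4)=3.464, Beta √(5·6)=5.477, Delta √(1·2)=1.414, Zeta √(4·5)=4.472, Epsilon √(3·4)=3.464.
Each quota rounded against its threshold gives Theta 4, Beta 5, Delta 1, Zeta 5, Epsilon 3 (total 18).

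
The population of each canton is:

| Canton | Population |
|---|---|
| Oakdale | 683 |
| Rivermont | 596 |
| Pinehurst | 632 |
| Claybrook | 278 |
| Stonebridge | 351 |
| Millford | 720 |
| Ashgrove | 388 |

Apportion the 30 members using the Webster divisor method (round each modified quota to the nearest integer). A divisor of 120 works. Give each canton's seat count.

With modified divisor 120: modified quotas Oakdale 5.692, Rivermont 4.967, Pinehurst 5.267, Claybrook 2.317, Stonebridge 2.925, Millford 6.000, Ashgrove 3.233.
Rounding to the nearest integer: Oakdale 6, Rivermont 5, Pinehurst 5, Claybrook 2, Stonebridge 3, Millford 6, Ashgrove 3 (total 30).

Oakdale: 6, Rivermont: 5, Pinehurst: 5, Claybrook: 2, Stonebridge: 3, Millford: 6, Ashgrove: 3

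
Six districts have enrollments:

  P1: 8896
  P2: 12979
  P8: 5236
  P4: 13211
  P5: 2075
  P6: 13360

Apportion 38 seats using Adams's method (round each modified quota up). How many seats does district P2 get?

8

Standard divisor 55757/38 ≈ 1467.289; standard quotas: P1 6.063, P2 8.846, P8 3.568, P4 9.004, P5 1.414, P6 9.105.
Rounding up gives 7, 9, 4, 10, 2, 10 = 42 seats, so the divisor must be adjusted.
With modified divisor 1640: modified quotas P1 5.424, P2 7.914, P8 3.193, P4 8.055, P5 1.265, P6 8.146.
Rounding up: P1 6, P2 8, P8 4, P4 9, P5 2, P6 9 (total 38).
P2 receives 8.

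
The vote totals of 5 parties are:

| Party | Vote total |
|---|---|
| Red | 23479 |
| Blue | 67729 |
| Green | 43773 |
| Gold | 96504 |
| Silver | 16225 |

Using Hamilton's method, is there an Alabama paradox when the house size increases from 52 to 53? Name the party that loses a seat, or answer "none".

At 52 seats: Red 5, Blue 14, Green 9, Gold 20, Silver 4.
At 53 seats: Red 5, Blue 15, Green 9, Gold 21, Silver 3.
Silver drops from 4 to 3.

Silver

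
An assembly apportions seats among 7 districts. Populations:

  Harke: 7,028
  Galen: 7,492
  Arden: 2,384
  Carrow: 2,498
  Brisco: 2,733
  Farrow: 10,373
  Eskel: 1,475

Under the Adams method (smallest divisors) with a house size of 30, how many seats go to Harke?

Standard divisor 33983/30 ≈ 1132.767; standard quotas: Harke 6.204, Galen 6.614, Arden 2.105, Carrow 2.205, Brisco 2.413, Farrow 9.157, Eskel 1.302.
Rounding up gives 7, 7, 3, 3, 3, 10, 2 = 35 seats, so the divisor must be adjusted.
With modified divisor 1270: modified quotas Harke 5.534, Galen 5.899, Arden 1.877, Carrow 1.967, Brisco 2.152, Farrow 8.168, Eskel 1.161.
Rounding up: Harke 6, Galen 6, Arden 2, Carrow 2, Brisco 3, Farrow 9, Eskel 2 (total 30).
Harke receives 6.

6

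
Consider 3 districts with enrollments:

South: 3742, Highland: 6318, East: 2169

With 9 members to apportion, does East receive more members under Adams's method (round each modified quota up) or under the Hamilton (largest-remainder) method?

Adams: South 3, Highland 4, East 2.
Hamilton: South 3, Highland 5, East 1.
East gets 2 under Adams and 1 under Hamilton.

Adams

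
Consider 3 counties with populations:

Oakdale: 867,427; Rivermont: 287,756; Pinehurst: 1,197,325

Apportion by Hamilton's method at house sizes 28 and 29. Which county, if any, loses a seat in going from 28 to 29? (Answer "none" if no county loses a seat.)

At 28 seats: Oakdale 10, Rivermont 4, Pinehurst 14.
At 29 seats: Oakdale 11, Rivermont 3, Pinehurst 15.
Rivermont drops from 4 to 3.

Rivermont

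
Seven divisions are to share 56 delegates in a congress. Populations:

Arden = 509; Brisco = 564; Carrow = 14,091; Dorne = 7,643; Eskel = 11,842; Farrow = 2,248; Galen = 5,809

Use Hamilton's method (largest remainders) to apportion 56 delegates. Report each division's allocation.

Standard divisor: 42706 ÷ 56 ≈ 762.607.
Standard quotas: Arden 0.6674, Brisco 0.7396, Carrow 18.4774, Dorne 10.0222, Eskel 15.5283, Farrow 2.9478, Galen 7.6173.
Lower quotas: Arden 0, Brisco 0, Carrow 18, Dorne 10, Eskel 15, Farrow 2, Galen 7 (sum 52, leaving 4 seats).
Remainders in descending order: Farrow 0.9478, Brisco 0.7396, Arden 0.6674, Galen 0.6173, Eskel 0.5283, Carrow 0.4774, Dorne 0.0222.
The surplus seats go to Farrow, Brisco, Arden, Galen.

Arden=1; Brisco=1; Carrow=18; Dorne=10; Eskel=15; Farrow=3; Galen=8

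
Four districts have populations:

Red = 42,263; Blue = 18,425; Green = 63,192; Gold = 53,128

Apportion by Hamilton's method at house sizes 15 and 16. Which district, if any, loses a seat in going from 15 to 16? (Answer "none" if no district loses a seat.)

Blue

At 15 seats: Red 4, Blue 2, Green 5, Gold 4.
At 16 seats: Red 4, Blue 1, Green 6, Gold 5.
Blue drops from 2 to 1.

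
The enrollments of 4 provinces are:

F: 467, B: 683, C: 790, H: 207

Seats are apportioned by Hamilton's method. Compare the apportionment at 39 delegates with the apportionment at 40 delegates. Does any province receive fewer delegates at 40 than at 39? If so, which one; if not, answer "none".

At 39 seats: F 9, B 12, C 14, H 4.
At 40 seats: F 8, B 13, C 15, H 4.
F drops from 9 to 8.

F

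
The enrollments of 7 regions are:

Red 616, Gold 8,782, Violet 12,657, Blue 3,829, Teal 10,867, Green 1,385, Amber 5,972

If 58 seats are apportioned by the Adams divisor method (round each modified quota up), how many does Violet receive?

Standard divisor 44108/58 ≈ 760.483; standard quotas: Red 0.810, Gold 11.548, Violet 16.643, Blue 5.035, Teal 14.290, Green 1.821, Amber 7.853.
Rounding up gives 1, 12, 17, 6, 15, 2, 8 = 61 seats, so the divisor must be adjusted.
With modified divisor 795: modified quotas Red 0.775, Gold 11.047, Violet 15.921, Blue 4.816, Teal 13.669, Green 1.742, Amber 7.512.
Rounding up: Red 1, Gold 12, Violet 16, Blue 5, Teal 14, Green 2, Amber 8 (total 58).
Violet receives 16.

16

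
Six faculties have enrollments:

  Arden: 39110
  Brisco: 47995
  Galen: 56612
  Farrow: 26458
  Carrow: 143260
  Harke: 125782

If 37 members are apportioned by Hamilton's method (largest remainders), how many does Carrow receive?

Standard divisor: 439217 ÷ 37 ≈ 11870.73.
Standard quotas: Arden 3.2947, Brisco 4.0431, Galen 4.7690, Farrow 2.2288, Carrow 12.0683, Harke 10.5960.
Lower quotas: Arden 3, Brisco 4, Galen 4, Farrow 2, Carrow 12, Harke 10 (sum 35, leaving 2 seats).
Remainders in descending order: Galen 0.7690, Harke 0.5960, Arden 0.2947, Farrow 0.2288, Carrow 0.0683, Brisco 0.0431.
The surplus seats go to Galen, Harke.
Carrow receives 12.

12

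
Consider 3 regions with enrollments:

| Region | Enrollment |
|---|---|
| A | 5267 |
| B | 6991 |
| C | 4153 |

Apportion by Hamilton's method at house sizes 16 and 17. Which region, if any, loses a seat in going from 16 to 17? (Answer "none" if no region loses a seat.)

At 16 seats: A 5, B 7, C 4.
At 17 seats: A 6, B 7, C 4.
No region's allocation decreased.

none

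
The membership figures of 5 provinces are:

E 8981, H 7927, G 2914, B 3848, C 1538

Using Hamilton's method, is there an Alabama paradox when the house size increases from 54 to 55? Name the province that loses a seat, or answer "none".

At 54 seats: E 19, H 17, G 6, B 8, C 4.
At 55 seats: E 20, H 17, G 6, B 9, C 3.
C drops from 4 to 3.

C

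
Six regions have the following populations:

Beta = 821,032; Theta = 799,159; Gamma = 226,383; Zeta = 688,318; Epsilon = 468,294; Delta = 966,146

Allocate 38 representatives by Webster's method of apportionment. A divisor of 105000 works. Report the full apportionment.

With modified divisor 105000: modified quotas Beta 7.819, Theta 7.611, Gamma 2.156, Zeta 6.555, Epsilon 4.460, Delta 9.201.
Rounding to the nearest integer: Beta 8, Theta 8, Gamma 2, Zeta 7, Epsilon 4, Delta 9 (total 38).

Beta 8, Theta 8, Gamma 2, Zeta 7, Epsilon 4, Delta 9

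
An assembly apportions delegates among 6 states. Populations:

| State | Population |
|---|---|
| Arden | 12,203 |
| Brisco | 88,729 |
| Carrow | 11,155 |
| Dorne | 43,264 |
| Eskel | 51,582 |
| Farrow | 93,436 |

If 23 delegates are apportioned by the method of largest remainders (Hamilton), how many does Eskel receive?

4

Standard divisor: 300369 ÷ 23 ≈ 13059.522.
Standard quotas: Arden 0.9344, Brisco 6.7942, Carrow 0.8542, Dorne 3.3128, Eskel 3.9498, Farrow 7.1546.
Lower quotas: Arden 0, Brisco 6, Carrow 0, Dorne 3, Eskel 3, Farrow 7 (sum 19, leaving 4 seats).
Remainders in descending order: Eskel 0.9498, Arden 0.9344, Carrow 0.8542, Brisco 0.7942, Dorne 0.3128, Farrow 0.1546.
The surplus seats go to Eskel, Arden, Carrow, Brisco.
Eskel receives 4.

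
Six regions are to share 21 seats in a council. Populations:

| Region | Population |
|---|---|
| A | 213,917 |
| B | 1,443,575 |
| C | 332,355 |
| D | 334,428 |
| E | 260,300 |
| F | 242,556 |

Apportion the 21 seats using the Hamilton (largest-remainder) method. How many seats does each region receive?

The standard divisor is 2827131/21 ≈ 134625.286.
Standard quotas: A 1.5890, B 10.7229, C 2.4687, D 2.4841, E 1.9335, F 1.8017.
Lower quotas: A 1, B 10, C 2, D 2, E 1, F 1 (sum 17, leaving 4 seats).
Remainders in descending order: E 0.9335, F 0.8017, B 0.7229, A 0.5890, D 0.4841, C 0.4687.
The surplus seats go to E, F, B, A.

A 2, B 11, C 2, D 2, E 2, F 2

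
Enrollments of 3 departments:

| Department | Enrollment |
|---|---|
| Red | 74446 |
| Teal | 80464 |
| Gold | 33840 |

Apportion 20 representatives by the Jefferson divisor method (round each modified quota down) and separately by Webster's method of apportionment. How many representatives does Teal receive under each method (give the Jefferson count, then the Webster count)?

Jefferson: Red 8, Teal 9, Gold 3.
Webster: Red 8, Teal 8, Gold 4.
Teal gets 9 under Jefferson and 8 under Webster.

9 and 8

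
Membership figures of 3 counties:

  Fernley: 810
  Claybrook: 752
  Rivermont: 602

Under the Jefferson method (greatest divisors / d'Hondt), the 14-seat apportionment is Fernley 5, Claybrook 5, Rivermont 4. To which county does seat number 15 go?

Priority for the next seat is population ÷ (current seats + 1).
Priorities: Fernley 135.000, Claybrook 125.333, Rivermont 120.400.
Highest priority: Fernley.

Fernley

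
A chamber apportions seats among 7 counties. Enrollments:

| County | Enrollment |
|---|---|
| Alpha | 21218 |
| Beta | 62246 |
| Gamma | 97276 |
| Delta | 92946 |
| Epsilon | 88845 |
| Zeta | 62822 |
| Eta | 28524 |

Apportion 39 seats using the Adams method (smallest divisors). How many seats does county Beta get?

Standard divisor 453877/39 ≈ 11637.872; standard quotas: Alpha 1.823, Beta 5.349, Gamma 8.359, Delta 7.987, Epsilon 7.634, Zeta 5.398, Eta 2.451.
Rounding up gives 2, 6, 9, 8, 8, 6, 3 = 42 seats, so the divisor must be adjusted.
With modified divisor 12630: modified quotas Alpha 1.680, Beta 4.928, Gamma 7.702, Delta 7.359, Epsilon 7.034, Zeta 4.974, Eta 2.258.
Rounding up: Alpha 2, Beta 5, Gamma 8, Delta 8, Epsilon 8, Zeta 5, Eta 3 (total 39).
Beta receives 5.

5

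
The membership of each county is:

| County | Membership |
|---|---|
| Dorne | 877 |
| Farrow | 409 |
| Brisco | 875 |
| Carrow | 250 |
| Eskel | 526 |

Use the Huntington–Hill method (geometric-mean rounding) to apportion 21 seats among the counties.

With divisor 144: modified quotas Dorne 6.090, Farrow 2.840, Brisco 6.076, Carrow 1.736, Eskel 3.653.
Geometric-mean thresholds: Dorne √(6·7)=6.481, Farrow √(2·3)=2.449, Brisco √(6·7)=6.481, Carrow √(1·2)=1.414, Eskel √(3·4)=3.464.
Each quota rounded against its threshold gives Dorne 6, Farrow 3, Brisco 6, Carrow 2, Eskel 4 (total 21).

Dorne 6, Farrow 3, Brisco 6, Carrow 2, Eskel 4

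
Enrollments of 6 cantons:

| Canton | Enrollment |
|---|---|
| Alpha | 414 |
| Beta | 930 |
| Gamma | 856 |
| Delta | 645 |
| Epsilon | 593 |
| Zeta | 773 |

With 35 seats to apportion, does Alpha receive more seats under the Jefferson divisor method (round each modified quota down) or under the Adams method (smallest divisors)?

Jefferson: Alpha 3, Beta 8, Gamma 7, Delta 5, Epsilon 5, Zeta 7.
Adams: Alpha 4, Beta 8, Gamma 7, Delta 5, Epsilon 5, Zeta 6.
Alpha gets 3 under Jefferson and 4 under Adams.

Adams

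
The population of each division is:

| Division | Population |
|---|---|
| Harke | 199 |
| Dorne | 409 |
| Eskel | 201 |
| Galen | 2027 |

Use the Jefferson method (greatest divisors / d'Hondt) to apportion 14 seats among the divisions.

Harke 1, Dorne 2, Eskel 1, Galen 10

Standard divisor 2836/14 ≈ 202.571; standard quotas: Harke 0.982, Dorne 2.019, Eskel 0.992, Galen 10.006.
Rounding down gives 0, 2, 0, 10 = 12 seats, so the divisor must be adjusted.
With modified divisor 190: modified quotas Harke 1.047, Dorne 2.153, Eskel 1.058, Galen 10.668.
Rounding down: Harke 1, Dorne 2, Eskel 1, Galen 10 (total 14).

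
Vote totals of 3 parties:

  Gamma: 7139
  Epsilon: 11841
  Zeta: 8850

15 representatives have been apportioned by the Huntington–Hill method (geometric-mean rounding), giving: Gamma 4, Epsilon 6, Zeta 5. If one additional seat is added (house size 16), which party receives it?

Priority for the next seat is population ÷ (√(s·(s+1))).
Priorities: Gamma 1596.329, Epsilon 1827.106, Zeta 1615.782.
Highest priority: Epsilon.

Epsilon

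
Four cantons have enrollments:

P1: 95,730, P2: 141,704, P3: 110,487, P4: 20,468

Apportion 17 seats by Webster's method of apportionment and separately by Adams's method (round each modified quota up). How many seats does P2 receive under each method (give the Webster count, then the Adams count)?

7 and 6

Webster: P1 4, P2 7, P3 5, P4 1.
Adams: P1 5, P2 6, P3 5, P4 1.
P2 gets 7 under Webster and 6 under Adams.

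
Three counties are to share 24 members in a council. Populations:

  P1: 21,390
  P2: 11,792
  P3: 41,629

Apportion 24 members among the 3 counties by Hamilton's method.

P1: 7, P2: 4, P3: 13

Total 74811; standard divisor 74811/24 ≈ 3117.125.
Standard quotas: P1 6.8621, P2 3.7830, P3 13.3549.
Lower quotas: P1 6, P2 3, P3 13 (sum 22, leaving 2 seats).
Remainders in descending order: P1 0.8621, P2 0.7830, P3 0.3549.
The surplus seats go to P1, P2.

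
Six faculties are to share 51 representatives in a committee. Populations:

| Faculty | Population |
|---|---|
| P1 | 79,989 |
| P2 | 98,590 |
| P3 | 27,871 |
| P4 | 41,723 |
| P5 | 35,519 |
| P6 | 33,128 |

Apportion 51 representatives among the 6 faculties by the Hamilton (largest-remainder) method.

P1 13; P2 16; P3 4; P4 7; P5 6; P6 5

The standard divisor is 316820/51 ≈ 6212.157.
Standard quotas: P1 12.8762, P2 15.8705, P3 4.4865, P4 6.7163, P5 5.7177, P6 5.3328.
Lower quotas: P1 12, P2 15, P3 4, P4 6, P5 5, P6 5 (sum 47, leaving 4 seats).
Remainders in descending order: P1 0.8762, P2 0.8705, P5 0.7177, P4 0.7163, P3 0.4865, P6 0.3328.
The surplus seats go to P1, P2, P5, P4.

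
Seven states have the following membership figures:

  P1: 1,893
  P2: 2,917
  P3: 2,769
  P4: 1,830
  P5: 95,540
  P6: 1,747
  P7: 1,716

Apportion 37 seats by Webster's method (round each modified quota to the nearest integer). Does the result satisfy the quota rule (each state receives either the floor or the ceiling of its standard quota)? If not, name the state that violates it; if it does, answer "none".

Standard quotas: P1 0.646, P2 0.996, P3 0.945, P4 0.625, P5 32.607, P6 0.596, P7 0.586.
Webster allocation: P1 1, P2 1, P3 1, P4 1, P5 31, P6 1, P7 1.
P5 has quota 32.607 (lower 32, upper 33) but receives 31 — outside the quota interval.

P5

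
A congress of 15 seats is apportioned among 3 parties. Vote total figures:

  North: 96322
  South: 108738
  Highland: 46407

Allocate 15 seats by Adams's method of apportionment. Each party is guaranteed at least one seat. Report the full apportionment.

Standard divisor 251467/15 ≈ 16764.467; standard quotas: North 5.746, South 6.486, Highland 2.768.
Rounding up gives 6, 7, 3 = 16 seats, so the divisor must be adjusted.
With modified divisor 18700: modified quotas North 5.151, South 5.815, Highland 2.482.
Rounding up: North 6, South 6, Highland 3 (total 15).

North 6, South 6, Highland 3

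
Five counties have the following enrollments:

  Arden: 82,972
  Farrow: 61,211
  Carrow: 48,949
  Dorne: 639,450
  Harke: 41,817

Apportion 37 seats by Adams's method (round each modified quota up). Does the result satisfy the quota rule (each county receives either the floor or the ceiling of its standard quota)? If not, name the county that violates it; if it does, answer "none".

Dorne

Standard quotas: Arden 3.511, Farrow 2.590, Carrow 2.071, Dorne 27.058, Harke 1.769.
Adams allocation: Arden 4, Farrow 3, Carrow 2, Dorne 26, Harke 2.
Dorne has quota 27.058 (lower 27, upper 28) but receives 26 — outside the quota interval.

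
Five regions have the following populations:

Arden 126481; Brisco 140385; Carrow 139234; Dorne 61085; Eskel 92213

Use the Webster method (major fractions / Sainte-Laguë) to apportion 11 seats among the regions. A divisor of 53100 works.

Arden: 2, Brisco: 3, Carrow: 3, Dorne: 1, Eskel: 2

With modified divisor 53100: modified quotas Arden 2.382, Brisco 2.644, Carrow 2.622, Dorne 1.150, Eskel 1.737.
Rounding to the nearest integer: Arden 2, Brisco 3, Carrow 3, Dorne 1, Eskel 2 (total 11).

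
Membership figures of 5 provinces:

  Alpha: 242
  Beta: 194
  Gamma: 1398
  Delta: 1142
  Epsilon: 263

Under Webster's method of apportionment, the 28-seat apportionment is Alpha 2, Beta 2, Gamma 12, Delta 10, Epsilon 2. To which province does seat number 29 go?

Priority for the next seat is population ÷ (current seats + 0.5).
Priorities: Alpha 96.800, Beta 77.600, Gamma 111.840, Delta 108.762, Epsilon 105.200.
Highest priority: Gamma.

Gamma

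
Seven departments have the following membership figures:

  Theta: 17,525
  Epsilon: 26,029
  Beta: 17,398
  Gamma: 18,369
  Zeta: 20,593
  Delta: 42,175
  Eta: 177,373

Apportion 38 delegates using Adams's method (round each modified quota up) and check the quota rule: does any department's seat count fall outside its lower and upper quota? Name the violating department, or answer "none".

Standard quotas: Theta 2.085, Epsilon 3.096, Beta 2.069, Gamma 2.185, Zeta 2.450, Delta 5.017, Eta 21.099.
Adams allocation: Theta 2, Epsilon 3, Beta 2, Gamma 3, Zeta 3, Delta 5, Eta 20.
Eta has quota 21.099 (lower 21, upper 22) but receives 20 — outside the quota interval.

Eta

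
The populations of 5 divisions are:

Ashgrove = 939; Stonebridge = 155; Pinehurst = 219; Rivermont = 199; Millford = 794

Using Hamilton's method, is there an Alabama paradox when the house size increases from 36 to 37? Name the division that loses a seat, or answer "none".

Stonebridge

At 36 seats: Ashgrove 15, Stonebridge 3, Pinehurst 3, Rivermont 3, Millford 12.
At 37 seats: Ashgrove 15, Stonebridge 2, Pinehurst 4, Rivermont 3, Millford 13.
Stonebridge drops from 3 to 2.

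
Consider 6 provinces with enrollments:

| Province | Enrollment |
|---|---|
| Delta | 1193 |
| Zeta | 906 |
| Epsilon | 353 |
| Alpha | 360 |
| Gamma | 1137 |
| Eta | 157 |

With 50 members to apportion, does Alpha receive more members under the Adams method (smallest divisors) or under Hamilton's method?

Adams

Adams: Delta 14, Zeta 11, Epsilon 5, Alpha 5, Gamma 13, Eta 2.
Hamilton: Delta 15, Zeta 11, Epsilon 4, Alpha 4, Gamma 14, Eta 2.
Alpha gets 5 under Adams and 4 under Hamilton.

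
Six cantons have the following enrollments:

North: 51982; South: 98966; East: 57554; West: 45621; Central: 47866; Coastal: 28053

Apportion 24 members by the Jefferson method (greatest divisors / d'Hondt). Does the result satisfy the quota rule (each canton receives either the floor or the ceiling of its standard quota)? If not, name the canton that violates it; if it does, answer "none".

none

Standard quotas: North 3.780, South 7.197, East 4.185, West 3.317, Central 3.481, Coastal 2.040.
Jefferson allocation: North 4, South 8, East 4, West 3, Central 3, Coastal 2.
Every allocation lies between the lower and upper quota.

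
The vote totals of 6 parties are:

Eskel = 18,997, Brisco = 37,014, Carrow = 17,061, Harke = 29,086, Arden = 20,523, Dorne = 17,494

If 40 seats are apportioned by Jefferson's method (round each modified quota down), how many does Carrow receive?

5

Standard divisor 140175/40 ≈ 3504.375; standard quotas: Eskel 5.421, Brisco 10.562, Carrow 4.868, Harke 8.300, Arden 5.856, Dorne 4.992.
Rounding down gives 5, 10, 4, 8, 5, 4 = 36 seats, so the divisor must be adjusted.
With modified divisor 3300: modified quotas Eskel 5.757, Brisco 11.216, Carrow 5.170, Harke 8.814, Arden 6.219, Dorne 5.301.
Rounding down: Eskel 5, Brisco 11, Carrow 5, Harke 8, Arden 6, Dorne 5 (total 40).
Carrow receives 5.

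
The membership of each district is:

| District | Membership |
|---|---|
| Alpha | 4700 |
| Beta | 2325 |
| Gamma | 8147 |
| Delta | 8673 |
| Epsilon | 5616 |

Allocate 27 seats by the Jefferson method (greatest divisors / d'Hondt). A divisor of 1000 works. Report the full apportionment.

Alpha 4; Beta 2; Gamma 8; Delta 8; Epsilon 5

With modified divisor 1000: modified quotas Alpha 4.700, Beta 2.325, Gamma 8.147, Delta 8.673, Epsilon 5.616.
Rounding down: Alpha 4, Beta 2, Gamma 8, Delta 8, Epsilon 5 (total 27).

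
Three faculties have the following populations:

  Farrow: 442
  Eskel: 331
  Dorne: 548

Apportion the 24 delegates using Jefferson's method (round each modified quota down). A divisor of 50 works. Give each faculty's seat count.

Farrow: 8, Eskel: 6, Dorne: 10

With modified divisor 50: modified quotas Farrow 8.840, Eskel 6.620, Dorne 10.960.
Rounding down: Farrow 8, Eskel 6, Dorne 10 (total 24).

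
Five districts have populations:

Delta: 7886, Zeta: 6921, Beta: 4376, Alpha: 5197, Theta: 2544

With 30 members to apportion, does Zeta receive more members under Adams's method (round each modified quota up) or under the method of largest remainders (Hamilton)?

Adams

Adams: Delta 8, Zeta 8, Beta 5, Alpha 6, Theta 3.
Hamilton: Delta 9, Zeta 7, Beta 5, Alpha 6, Theta 3.
Zeta gets 8 under Adams and 7 under Hamilton.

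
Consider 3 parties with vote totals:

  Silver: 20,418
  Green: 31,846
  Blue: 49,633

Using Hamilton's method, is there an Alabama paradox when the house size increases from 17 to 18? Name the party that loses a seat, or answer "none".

Silver

At 17 seats: Silver 4, Green 5, Blue 8.
At 18 seats: Silver 3, Green 6, Blue 9.
Silver drops from 4 to 3.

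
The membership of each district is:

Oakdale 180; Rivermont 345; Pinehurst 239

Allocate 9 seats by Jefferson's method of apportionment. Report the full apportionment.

Standard divisor 764/9 ≈ 84.889; standard quotas: Oakdale 2.120, Rivermont 4.064, Pinehurst 2.815.
Rounding down gives 2, 4, 2 = 8 seats, so the divisor must be adjusted.
With modified divisor 70: modified quotas Oakdale 2.571, Rivermont 4.929, Pinehurst 3.414.
Rounding down: Oakdale 2, Rivermont 4, Pinehurst 3 (total 9).

Oakdale 2, Rivermont 4, Pinehurst 3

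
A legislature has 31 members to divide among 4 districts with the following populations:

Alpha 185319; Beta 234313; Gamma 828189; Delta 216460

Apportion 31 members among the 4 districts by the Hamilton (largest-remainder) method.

The standard divisor is 1464281/31 ≈ 47234.871.
Standard quotas: Alpha 3.9234, Beta 4.9606, Gamma 17.5334, Delta 4.5826.
Lower quotas: Alpha 3, Beta 4, Gamma 17, Delta 4 (sum 28, leaving 3 seats).
Remainders in descending order: Beta 0.9606, Alpha 0.9234, Delta 0.5826, Gamma 0.5334.
The surplus seats go to Beta, Alpha, Delta.

Alpha 4, Beta 5, Gamma 17, Delta 5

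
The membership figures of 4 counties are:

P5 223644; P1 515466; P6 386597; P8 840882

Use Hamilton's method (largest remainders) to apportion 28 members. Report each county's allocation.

P5 3; P1 7; P6 6; P8 12

The standard divisor is 1966589/28 ≈ 70235.321.
Standard quotas: P5 3.1842, P1 7.3391, P6 5.5043, P8 11.9724.
Lower quotas: P5 3, P1 7, P6 5, P8 11 (sum 26, leaving 2 seats).
Remainders in descending order: P8 0.9724, P6 0.5043, P1 0.3391, P5 0.1842.
The surplus seats go to P8, P6.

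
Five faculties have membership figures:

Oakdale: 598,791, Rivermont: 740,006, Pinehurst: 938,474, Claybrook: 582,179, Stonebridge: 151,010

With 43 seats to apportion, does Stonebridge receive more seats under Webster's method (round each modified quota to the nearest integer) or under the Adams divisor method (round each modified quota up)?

Adams

Webster: Oakdale 9, Rivermont 11, Pinehurst 13, Claybrook 8, Stonebridge 2.
Adams: Oakdale 9, Rivermont 10, Pinehurst 13, Claybrook 8, Stonebridge 3.
Stonebridge gets 2 under Webster and 3 under Adams.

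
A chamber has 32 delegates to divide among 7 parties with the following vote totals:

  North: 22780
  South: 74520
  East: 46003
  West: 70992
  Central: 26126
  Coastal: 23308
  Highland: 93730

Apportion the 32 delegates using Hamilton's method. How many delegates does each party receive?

North: 2, South: 7, East: 4, West: 6, Central: 2, Coastal: 2, Highland: 9

The standard divisor is 357459/32 ≈ 11170.594.
Standard quotas: North 2.0393, South 6.6711, East 4.1182, West 6.3553, Central 2.3388, Coastal 2.0865, Highland 8.3908.
Lower quotas: North 2, South 6, East 4, West 6, Central 2, Coastal 2, Highland 8 (sum 30, leaving 2 seats).
Remainders in descending order: South 0.6711, Highland 0.3908, West 0.3553, Central 0.3388, East 0.1182, Coastal 0.0865, North 0.0393.
Largest remainders: South, Highland receive the extra seats.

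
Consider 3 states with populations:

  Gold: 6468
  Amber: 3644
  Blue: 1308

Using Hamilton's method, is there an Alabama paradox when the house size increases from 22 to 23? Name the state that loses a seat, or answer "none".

At 22 seats: Gold 12, Amber 7, Blue 3.
At 23 seats: Gold 13, Amber 7, Blue 3.
No state's allocation decreased.

none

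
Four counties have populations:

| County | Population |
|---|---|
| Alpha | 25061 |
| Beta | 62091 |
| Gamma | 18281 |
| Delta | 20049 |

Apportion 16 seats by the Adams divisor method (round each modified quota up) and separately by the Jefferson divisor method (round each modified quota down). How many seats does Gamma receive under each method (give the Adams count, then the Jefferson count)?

Adams: Alpha 3, Beta 7, Gamma 3, Delta 3.
Jefferson: Alpha 3, Beta 9, Gamma 2, Delta 2.
Gamma gets 3 under Adams and 2 under Jefferson.

3 and 2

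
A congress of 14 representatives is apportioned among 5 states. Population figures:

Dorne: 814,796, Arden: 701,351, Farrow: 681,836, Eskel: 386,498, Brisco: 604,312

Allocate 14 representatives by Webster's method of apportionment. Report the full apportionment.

Standard divisor 3188793/14 ≈ 227770.929; standard quotas: Dorne 3.577, Arden 3.079, Farrow 2.994, Eskel 1.697, Brisco 2.653.
Rounding to the nearest integer gives 4, 3, 3, 2, 3 = 15 seats, so the divisor must be adjusted.
With modified divisor 237300: modified quotas Dorne 3.434, Arden 2.956, Farrow 2.873, Eskel 1.629, Brisco 2.547.
Rounding to the nearest integer: Dorne 3, Arden 3, Farrow 3, Eskel 2, Brisco 3 (total 14).

Dorne: 3; Arden: 3; Farrow: 3; Eskel: 2; Brisco: 3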